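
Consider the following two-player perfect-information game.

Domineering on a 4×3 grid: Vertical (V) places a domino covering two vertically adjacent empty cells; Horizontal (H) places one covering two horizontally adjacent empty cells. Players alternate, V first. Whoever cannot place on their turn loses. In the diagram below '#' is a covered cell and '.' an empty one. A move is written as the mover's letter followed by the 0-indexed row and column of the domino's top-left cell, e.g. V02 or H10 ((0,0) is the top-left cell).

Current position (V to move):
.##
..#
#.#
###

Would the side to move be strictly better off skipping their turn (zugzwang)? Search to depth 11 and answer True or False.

p1 V@[.##/..#/#.#/###]: V00[###/#.#/#.#/###]+1* V11[.##/.##/###/###]+1
p2 H@[###/#.#/#.#/###] terminal -1; root [.##/..#/#.#/###] d11
suppose V passes — search the same position with H to move:
pass> p1 H@[.##/..#/#.#/###]: H10[.##/###/#.#/###]+1*
pass> p2 V@[.##/###/#.#/###] terminal -1; root [.##/..#/#.#/###] d11
for V: play +1, pass -1

zugzwang(.##/..#/#.#/###, V) = False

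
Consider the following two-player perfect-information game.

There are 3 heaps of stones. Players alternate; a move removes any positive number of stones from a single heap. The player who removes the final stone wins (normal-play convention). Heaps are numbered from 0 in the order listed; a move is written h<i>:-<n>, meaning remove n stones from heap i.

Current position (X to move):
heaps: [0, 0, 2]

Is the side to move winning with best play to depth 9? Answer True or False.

p1 X@[(0,0,2)]: h2:-1[(0,0,1)]-1 h2:-2[(0,0,0)]+1*
p2 O@[(0,0,0)] terminal -1; root [(0,0,2)] d9

X winning at [(0,0,2)]: True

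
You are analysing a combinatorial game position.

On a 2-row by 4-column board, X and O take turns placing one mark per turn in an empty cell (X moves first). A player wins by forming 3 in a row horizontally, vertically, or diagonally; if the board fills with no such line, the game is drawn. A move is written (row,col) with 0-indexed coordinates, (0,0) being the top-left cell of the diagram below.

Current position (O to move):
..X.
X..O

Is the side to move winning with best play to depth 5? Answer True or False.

p1 O@[..X./X..O]: (0,0)[O.X./X..O]+0* (0,1)[.OX./X..O]+0 (0,3)[..XO/X..O]+0 (1,1)[..X./XO.O]+0 (1,2)[..X./X.OO]+0
p2 X@[O.X./X..O]: (0,1)[OXX./X..O]+0* (0,3)[O.XX/X..O]+0 (1,1)[O.X./XX.O]+0 (1,2)[O.X./X.XO]+0
p3 O@[OXX./X..O]: (0,3)[OXXO/X..O]+0* (1,1)[OXX./XO.O]-1 (1,2)[OXX./X.OO]-1
p4 X@[OXXO/X..O]: (1,1)[OXXO/XX.O]+0* (1,2)[OXXO/X.XO]+0
p5 O@[OXXO/XX.O]: (1,2)[OXXO/XXOO]+0*
p6 X@[OXXO/XXOO] terminal +0; root [..X./X..O] d5

O winning at [..X./X..O]: False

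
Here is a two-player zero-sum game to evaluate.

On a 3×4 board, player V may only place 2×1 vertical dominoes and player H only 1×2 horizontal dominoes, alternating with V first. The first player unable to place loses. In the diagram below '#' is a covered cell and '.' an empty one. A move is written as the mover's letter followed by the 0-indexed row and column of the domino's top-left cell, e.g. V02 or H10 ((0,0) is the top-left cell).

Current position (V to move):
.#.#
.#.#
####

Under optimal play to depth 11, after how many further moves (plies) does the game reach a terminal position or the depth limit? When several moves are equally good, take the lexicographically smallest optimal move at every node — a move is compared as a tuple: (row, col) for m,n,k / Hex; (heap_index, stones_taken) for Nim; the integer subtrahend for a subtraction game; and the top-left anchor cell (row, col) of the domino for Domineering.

p1 V@[.#.#/.#.#/####]: V00[##.#/##.#/####]+1* V02[.###/.###/####]+1
p2 H@[##.#/##.#/####] terminal -1; root [.#.#/.#.#/####] d11

PV length from [.#.#/.#.#/####]: 1 ply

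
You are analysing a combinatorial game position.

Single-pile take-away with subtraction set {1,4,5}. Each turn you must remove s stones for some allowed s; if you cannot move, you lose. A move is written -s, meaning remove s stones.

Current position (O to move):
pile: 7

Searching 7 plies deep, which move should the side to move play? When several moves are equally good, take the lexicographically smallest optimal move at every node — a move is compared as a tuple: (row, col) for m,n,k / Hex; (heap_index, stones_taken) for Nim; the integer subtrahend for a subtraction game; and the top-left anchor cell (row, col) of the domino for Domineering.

O's best at [7]: -5

p1 O@[7]: -1[6]-1 -4[3]-1 -5[2]+1*
p2 X@[2]: -1[1]-1*
p3 O@[1]: -1[0]+1*
p4 X@[0] terminal -1; root [7] d7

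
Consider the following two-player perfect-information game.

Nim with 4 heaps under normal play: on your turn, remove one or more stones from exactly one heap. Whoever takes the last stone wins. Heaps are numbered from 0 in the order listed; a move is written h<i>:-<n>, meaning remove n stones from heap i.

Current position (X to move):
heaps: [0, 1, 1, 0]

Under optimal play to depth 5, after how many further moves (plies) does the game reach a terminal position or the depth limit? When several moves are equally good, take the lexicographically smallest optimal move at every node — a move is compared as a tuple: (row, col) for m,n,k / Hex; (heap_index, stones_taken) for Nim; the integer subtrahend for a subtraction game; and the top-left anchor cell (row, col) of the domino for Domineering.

PV length from [(0,1,1,0)]: 2 plies

p1 X@[(0,1,1,0)]: h1:-1[(0,0,1,0)]-1* h2:-1[(0,1,0,0)]-1
p2 O@[(0,0,1,0)]: h2:-1[(0,0,0,0)]+1*
p3 X@[(0,0,0,0)] terminal -1; root [(0,1,1,0)] d5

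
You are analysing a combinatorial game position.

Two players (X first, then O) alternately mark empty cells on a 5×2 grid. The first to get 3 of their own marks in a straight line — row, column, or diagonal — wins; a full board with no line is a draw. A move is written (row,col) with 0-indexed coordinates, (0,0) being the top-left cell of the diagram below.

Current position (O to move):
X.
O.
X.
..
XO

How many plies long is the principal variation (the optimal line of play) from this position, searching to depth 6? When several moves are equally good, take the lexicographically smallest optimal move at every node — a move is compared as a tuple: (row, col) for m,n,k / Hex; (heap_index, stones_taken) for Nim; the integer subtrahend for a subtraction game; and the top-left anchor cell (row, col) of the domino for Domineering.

PV length from [X./O./X./../XO]: 5 plies

p1 O@[X./O./X./../XO]: (0,1)[XO/O./X./../XO]-1 (1,1)[X./OO/X./../XO]-1 (2,1)[X./O./XO/../XO]-1 (3,0)[X./O./X./O./XO]+0* (3,1)[X./O./X./.O/XO]-1
p2 X@[X./O./X./O./XO]: (0,1)[XX/O./X./O./XO]+0* (1,1)[X./OX/X./O./XO]+0 (2,1)[X./O./XX/O./XO]+0 (3,1)[X./O./X./OX/XO]+0
p3 O@[XX/O./X./O./XO]: (1,1)[XX/OO/X./O./XO]+0* (2,1)[XX/O./XO/O./XO]+0 (3,1)[XX/O./X./OO/XO]+0
p4 X@[XX/OO/X./O./XO]: (2,1)[XX/OO/XX/O./XO]+0* (3,1)[XX/OO/X./OX/XO]+0
p5 O@[XX/OO/XX/O./XO]: (3,1)[XX/OO/XX/OO/XO]+0*
p6 X@[XX/OO/XX/OO/XO] terminal +0; root [X./O./X./../XO] d6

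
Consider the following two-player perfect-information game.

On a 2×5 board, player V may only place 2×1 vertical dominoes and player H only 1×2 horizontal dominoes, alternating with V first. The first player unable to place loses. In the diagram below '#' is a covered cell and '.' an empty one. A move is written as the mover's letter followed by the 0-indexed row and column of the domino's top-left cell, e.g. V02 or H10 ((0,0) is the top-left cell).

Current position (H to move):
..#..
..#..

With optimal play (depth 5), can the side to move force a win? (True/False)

H winning at [..#../..#..]: False

ply 1, H at ..#../..#.. | H00=-1→###../..#..*; H03=-1→..###/..#..; H10=-1→..#../###..; H13=-1→..#../..###
ply 2, V at ###../..#.. | V03=+1→####./..##.*; V04=+1→###.#/..#.#
ply 3, H at ####./..##. | H10=-1→####./####.*
ply 4, V at ####./####. | V04=+1→#####/#####*
ply 5: #####/##### is terminal -1 (H); from ..#../..#.. depth 5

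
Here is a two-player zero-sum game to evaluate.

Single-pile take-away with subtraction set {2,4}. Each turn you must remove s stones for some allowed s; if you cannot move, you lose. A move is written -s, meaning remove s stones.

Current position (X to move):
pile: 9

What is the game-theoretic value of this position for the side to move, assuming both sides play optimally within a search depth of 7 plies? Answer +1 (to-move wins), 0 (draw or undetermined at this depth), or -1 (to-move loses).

value(9, X) = +1

[9] X move#1: -2:+1/7*, -4:-1/5
[7] O move#2: -2:-1/5*, -4:-1/3
[5] X move#3: -2:-1/3, -4:+1/1*
[1] end (terminal -1, O#4); searched 9 to 7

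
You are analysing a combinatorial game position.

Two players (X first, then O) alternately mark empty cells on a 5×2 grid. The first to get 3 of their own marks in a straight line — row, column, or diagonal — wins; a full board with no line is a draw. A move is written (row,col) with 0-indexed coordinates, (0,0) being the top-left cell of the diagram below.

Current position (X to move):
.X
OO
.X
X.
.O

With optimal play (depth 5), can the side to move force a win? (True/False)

p1 X@[.X/OO/.X/X./.O]: (0,0)[XX/OO/.X/X./.O]+0* (2,0)[.X/OO/XX/X./.O]+0 (3,1)[.X/OO/.X/XX/.O]+0 (4,0)[.X/OO/.X/X./XO]+0
p2 O@[XX/OO/.X/X./.O]: (2,0)[XX/OO/OX/X./.O]+0* (3,1)[XX/OO/.X/XO/.O]+0 (4,0)[XX/OO/.X/X./OO]+0
p3 X@[XX/OO/OX/X./.O]: (3,1)[XX/OO/OX/XX/.O]+0* (4,0)[XX/OO/OX/X./XO]+0
p4 O@[XX/OO/OX/XX/.O]: (4,0)[XX/OO/OX/XX/OO]+0*
p5 X@[XX/OO/OX/XX/OO] terminal +0; root [.X/OO/.X/X./.O] d5

X winning at [.X/OO/.X/X./.O]: False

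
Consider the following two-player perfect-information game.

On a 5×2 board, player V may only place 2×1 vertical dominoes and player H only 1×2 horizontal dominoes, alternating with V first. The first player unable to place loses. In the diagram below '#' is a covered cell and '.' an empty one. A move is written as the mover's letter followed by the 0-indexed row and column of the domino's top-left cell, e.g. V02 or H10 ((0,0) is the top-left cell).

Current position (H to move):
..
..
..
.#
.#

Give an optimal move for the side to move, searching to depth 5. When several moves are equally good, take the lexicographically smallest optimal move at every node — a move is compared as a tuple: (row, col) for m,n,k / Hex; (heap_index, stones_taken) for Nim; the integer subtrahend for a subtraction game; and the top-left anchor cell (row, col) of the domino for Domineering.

ply 1, H at ../../../.#/.# | H00=-1→##/../../.#/.#; H10=+1→../##/../.#/.#*; H20=-1→../../##/.#/.#
ply 2, V at ../##/../.#/.# | V20=-1→../##/#./##/.#*; V30=-1→../##/../##/##
ply 3, H at ../##/#./##/.# | H00=+1→##/##/#./##/.#*
ply 4: ##/##/#./##/.# is terminal -1 (V); from ../../../.#/.# depth 5

H's best at [../../../.#/.#]: H10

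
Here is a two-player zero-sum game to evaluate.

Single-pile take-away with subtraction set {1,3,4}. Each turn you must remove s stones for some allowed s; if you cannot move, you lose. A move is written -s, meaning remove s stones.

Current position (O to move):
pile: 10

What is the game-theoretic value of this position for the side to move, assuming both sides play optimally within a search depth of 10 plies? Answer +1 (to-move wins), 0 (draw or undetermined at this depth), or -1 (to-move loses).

value(10, O) = +1

p1 O@[10]: -1[9]+1* -3[7]+1 -4[6]-1
p2 X@[9]: -1[8]-1* -3[6]-1 -4[5]-1
p3 O@[8]: -1[7]+1* -3[5]-1 -4[4]-1
p4 X@[7]: -1[6]-1* -3[4]-1 -4[3]-1
p5 O@[6]: -1[5]-1 -3[3]-1 -4[2]+1*
p6 X@[2]: -1[1]-1*
p7 O@[1]: -1[0]+1*
p8 X@[0] terminal -1; root [10] d10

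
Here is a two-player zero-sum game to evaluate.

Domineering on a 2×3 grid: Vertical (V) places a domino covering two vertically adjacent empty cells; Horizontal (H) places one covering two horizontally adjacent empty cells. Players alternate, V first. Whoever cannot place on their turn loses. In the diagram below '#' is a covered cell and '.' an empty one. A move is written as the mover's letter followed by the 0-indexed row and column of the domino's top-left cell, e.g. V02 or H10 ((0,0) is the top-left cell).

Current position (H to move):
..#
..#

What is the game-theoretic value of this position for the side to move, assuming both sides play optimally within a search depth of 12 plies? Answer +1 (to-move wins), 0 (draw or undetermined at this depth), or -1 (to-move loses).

[..#/..#] H move#1: H00:+1/###/..#*, H10:+1/..#/###
[###/..#] end (terminal -1, V#2); searched ..#/..# to 12

value(..#/..#, H) = +1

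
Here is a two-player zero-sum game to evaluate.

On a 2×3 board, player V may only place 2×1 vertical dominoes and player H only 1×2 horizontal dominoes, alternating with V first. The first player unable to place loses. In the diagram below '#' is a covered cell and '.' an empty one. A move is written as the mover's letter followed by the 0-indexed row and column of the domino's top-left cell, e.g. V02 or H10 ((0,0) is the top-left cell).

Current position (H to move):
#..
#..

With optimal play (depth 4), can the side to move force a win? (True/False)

p1 H@[#../#..]: H01[###/#..]+1* H11[#../###]+1
p2 V@[###/#..] terminal -1; root [#../#..] d4

H winning at [#../#..]: True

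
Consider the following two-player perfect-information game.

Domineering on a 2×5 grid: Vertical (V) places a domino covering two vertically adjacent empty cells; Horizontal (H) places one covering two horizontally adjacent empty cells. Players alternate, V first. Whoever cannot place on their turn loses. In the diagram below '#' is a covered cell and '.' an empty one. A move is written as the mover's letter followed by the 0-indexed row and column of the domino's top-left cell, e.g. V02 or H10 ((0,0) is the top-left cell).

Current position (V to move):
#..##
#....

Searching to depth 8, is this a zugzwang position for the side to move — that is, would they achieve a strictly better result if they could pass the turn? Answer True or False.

zugzwang(#..##/#...., V) = False

p1 V@[#..##/#....]: V01[##.##/##...]-1 V02[#.###/#.#..]+1*
p2 H@[#.###/#.#..]: H13[#.###/#.###]-1*
p3 V@[#.###/#.###]: V01[#####/#####]+1*
p4 H@[#####/#####] terminal -1; root [#..##/#....] d8
suppose V passes — search the same position with H to move:
pass> p1 H@[#..##/#....]: H01[#####/#....]+1* H11[#..##/###..]+1 H12[#..##/#.##.]-1 H13[#..##/#..##]-1
pass> p2 V@[#####/#....] terminal -1; root [#..##/#....] d8
for V: play +1, pass -1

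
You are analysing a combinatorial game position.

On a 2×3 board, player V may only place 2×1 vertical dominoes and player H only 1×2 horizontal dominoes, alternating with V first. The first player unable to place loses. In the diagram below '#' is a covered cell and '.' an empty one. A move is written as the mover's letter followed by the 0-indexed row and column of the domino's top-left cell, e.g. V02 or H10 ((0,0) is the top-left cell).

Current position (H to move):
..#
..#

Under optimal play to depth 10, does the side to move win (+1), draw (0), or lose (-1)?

value(..#/..#, H) = +1

ply 1, H at ..#/..# | H00=+1→###/..#*; H10=+1→..#/###
ply 2: ###/..# is terminal -1 (V); from ..#/..# depth 10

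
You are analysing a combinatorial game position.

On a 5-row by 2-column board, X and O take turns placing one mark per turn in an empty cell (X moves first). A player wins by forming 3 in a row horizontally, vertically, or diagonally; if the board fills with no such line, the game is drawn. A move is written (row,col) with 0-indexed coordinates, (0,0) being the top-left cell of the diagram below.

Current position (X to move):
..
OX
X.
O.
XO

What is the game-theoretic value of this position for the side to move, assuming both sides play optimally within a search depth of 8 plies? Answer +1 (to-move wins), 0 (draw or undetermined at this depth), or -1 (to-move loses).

[../OX/X./O./XO] X move#1: (0,0):+0/X./OX/X./O./XO, (0,1):+0/.X/OX/X./O./XO, (2,1):+1/../OX/XX/O./XO*, (3,1):+0/../OX/X./OX/XO
[../OX/XX/O./XO] O move#2: (0,0):-1/O./OX/XX/O./XO*, (0,1):-1/.O/OX/XX/O./XO, (3,1):-1/../OX/XX/OO/XO
[O./OX/XX/O./XO] X move#3: (0,1):+1/OX/OX/XX/O./XO*, (3,1):+1/O./OX/XX/OX/XO
[OX/OX/XX/O./XO] end (terminal -1, O#4); searched ../OX/X./O./XO to 8

value(../OX/X./O./XO, X) = +1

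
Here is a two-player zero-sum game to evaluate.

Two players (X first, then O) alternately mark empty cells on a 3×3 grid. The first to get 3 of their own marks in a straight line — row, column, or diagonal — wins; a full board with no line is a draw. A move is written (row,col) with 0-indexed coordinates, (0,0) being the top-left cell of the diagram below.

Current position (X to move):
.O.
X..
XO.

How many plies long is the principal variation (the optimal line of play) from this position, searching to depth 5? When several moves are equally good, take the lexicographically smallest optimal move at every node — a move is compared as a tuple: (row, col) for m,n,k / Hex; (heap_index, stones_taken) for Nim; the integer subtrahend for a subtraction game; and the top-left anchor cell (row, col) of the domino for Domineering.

PV length from [.O./X../XO.]: 1 ply

[.O./X../XO.] X move#1: (0,0):+1/XO./X../XO.*, (0,2):-1/.OX/X../XO., (1,1):+1/.O./XX./XO., (1,2):-1/.O./X.X/XO., (2,2):-1/.O./X../XOX
[XO./X../XO.] end (terminal -1, O#2); searched .O./X../XO. to 5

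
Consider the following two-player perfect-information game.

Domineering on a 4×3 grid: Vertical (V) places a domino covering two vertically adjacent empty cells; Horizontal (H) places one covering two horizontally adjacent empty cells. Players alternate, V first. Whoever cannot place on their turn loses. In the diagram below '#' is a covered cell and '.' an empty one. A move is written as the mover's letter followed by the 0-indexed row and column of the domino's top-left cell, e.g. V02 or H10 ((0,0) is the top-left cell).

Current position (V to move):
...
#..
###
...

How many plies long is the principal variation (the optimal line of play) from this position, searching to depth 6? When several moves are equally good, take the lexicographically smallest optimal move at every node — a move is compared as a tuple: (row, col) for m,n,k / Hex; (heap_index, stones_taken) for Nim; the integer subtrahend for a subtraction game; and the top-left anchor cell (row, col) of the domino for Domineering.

p1 V@[.../#../###/...]: V01[.#./##./###/...]+1* V02[..#/#.#/###/...]-1
p2 H@[.#./##./###/...]: H30[.#./##./###/##.]-1* H31[.#./##./###/.##]-1
p3 V@[.#./##./###/##.]: V02[.##/###/###/##.]+1*
p4 H@[.##/###/###/##.] terminal -1; root [.../#../###/...] d6

PV length from [.../#../###/...]: 3 plies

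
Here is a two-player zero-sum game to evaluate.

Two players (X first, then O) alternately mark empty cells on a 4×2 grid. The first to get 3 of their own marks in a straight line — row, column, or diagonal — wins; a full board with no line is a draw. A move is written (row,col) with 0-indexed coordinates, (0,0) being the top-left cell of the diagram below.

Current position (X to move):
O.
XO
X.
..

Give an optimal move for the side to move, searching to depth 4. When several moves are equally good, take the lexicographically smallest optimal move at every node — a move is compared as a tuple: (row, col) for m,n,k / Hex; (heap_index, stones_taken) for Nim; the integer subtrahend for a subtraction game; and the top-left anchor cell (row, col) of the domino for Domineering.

X's best at [O./XO/X./..]: (3,0)

[O./XO/X./..] X move#1: (0,1):+0/OX/XO/X./.., (2,1):+0/O./XO/XX/.., (3,0):+1/O./XO/X./X.*, (3,1):+0/O./XO/X./.X
[O./XO/X./X.] end (terminal -1, O#2); searched O./XO/X./.. to 4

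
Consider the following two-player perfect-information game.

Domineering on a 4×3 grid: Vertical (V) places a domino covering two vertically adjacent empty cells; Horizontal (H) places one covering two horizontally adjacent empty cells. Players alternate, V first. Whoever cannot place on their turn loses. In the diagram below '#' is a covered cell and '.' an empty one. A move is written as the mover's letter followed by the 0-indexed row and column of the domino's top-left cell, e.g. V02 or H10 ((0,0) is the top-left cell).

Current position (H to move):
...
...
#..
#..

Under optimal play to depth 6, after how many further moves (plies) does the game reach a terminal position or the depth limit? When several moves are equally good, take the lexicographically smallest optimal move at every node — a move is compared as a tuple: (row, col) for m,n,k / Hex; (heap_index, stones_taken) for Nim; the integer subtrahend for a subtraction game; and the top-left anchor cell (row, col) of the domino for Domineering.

PV length from [.../.../#../#..]: 4 plies

p1 H@[.../.../#../#..]: H00[##./.../#../#..]-1* H01[.##/.../#../#..]-1 H10[.../##./#../#..]-1 H11[.../.##/#../#..]-1 H21[.../.../###/#..]-1 H31[.../.../#../###]-1
p2 V@[##./.../#../#..]: V02[###/..#/#../#..]-1 V11[##./.#./##./#..]+1* V12[##./..#/#.#/#..]+1 V21[##./.../##./##.]+1 V22[##./.../#.#/#.#]+1
p3 H@[##./.#./##./#..]: H31[##./.#./##./###]-1*
p4 V@[##./.#./##./###]: V02[###/.##/##./###]+1* V12[##./.##/###/###]+1
p5 H@[###/.##/##./###] terminal -1; root [.../.../#../#..] d6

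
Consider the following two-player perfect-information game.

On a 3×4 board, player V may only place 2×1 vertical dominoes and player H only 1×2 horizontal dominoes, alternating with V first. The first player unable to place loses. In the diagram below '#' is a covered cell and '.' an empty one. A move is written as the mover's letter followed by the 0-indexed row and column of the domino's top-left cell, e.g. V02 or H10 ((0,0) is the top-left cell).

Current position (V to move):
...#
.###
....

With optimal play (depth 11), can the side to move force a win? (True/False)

V winning at [...#/.###/....]: False

ply 1, V at ...#/.###/.... | V00=-1→#..#/####/....*; V10=-1→...#/####/#...
ply 2, H at #..#/####/.... | H01=+1→####/####/....*; H20=+1→#..#/####/##..; H21=+1→#..#/####/.##.; H22=+1→#..#/####/..##
ply 3: ####/####/.... is terminal -1 (V); from ...#/.###/.... depth 11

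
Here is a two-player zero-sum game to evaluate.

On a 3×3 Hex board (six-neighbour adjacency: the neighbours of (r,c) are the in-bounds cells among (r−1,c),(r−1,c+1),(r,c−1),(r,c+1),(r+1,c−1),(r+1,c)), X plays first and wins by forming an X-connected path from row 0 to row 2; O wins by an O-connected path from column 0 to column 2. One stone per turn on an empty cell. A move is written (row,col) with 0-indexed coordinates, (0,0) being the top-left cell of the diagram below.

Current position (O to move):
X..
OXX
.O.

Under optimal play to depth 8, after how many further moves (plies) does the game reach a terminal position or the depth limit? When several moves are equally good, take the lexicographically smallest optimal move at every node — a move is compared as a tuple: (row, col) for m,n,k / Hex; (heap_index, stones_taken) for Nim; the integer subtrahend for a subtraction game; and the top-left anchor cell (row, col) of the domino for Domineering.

[X../OXX/.O.] O move#1: (0,1):-1/XO./OXX/.O.*, (0,2):-1/X.O/OXX/.O., (2,0):-1/X../OXX/OO., (2,2):-1/X../OXX/.OO
[XO./OXX/.O.] X move#2: (0,2):+1/XOX/OXX/.O.*, (2,0):-1/XO./OXX/XO., (2,2):-1/XO./OXX/.OX
[XOX/OXX/.O.] O move#3: (2,0):-1/XOX/OXX/OO.*, (2,2):-1/XOX/OXX/.OO
[XOX/OXX/OO.] X move#4: (2,2):+1/XOX/OXX/OOX*
[XOX/OXX/OOX] end (terminal -1, O#5); searched X../OXX/.O. to 8

PV length from [X../OXX/.O.]: 4 plies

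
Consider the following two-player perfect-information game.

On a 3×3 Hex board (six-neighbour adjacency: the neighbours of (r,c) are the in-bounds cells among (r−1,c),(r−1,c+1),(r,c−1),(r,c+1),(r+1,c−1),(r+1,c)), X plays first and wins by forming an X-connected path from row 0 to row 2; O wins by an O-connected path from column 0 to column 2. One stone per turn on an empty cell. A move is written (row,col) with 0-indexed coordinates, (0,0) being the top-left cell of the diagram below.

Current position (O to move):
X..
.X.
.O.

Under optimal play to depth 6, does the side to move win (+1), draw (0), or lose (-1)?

[X../.X./.O.] O move#1: (0,1):-1/XO./.X./.O., (0,2):-1/X.O/.X./.O., (1,0):-1/X../OX./.O., (1,2):-1/X../.XO/.O., (2,0):+1/X../.X./OO.*, (2,2):-1/X../.X./.OO
[X../.X./OO.] X move#2: (0,1):-1/XX./.X./OO.*, (0,2):-1/X.X/.X./OO., (1,0):-1/X../XX./OO., (1,2):-1/X../.XX/OO., (2,2):-1/X../.X./OOX
[XX./.X./OO.] O move#3: (0,2):+1/XXO/.X./OO.*, (1,0):+1/XX./OX./OO., (1,2):+1/XX./.XO/OO., (2,2):+1/XX./.X./OOO
[XXO/.X./OO.] X move#4: (1,0):-1/XXO/XX./OO.*, (1,2):-1/XXO/.XX/OO., (2,2):-1/XXO/.X./OOX
[XXO/XX./OO.] O move#5: (1,2):+1/XXO/XXO/OO.*, (2,2):+1/XXO/XX./OOO
[XXO/XXO/OO.] end (terminal -1, X#6); searched X../.X./.O. to 6

value(X../.X./.O., O) = +1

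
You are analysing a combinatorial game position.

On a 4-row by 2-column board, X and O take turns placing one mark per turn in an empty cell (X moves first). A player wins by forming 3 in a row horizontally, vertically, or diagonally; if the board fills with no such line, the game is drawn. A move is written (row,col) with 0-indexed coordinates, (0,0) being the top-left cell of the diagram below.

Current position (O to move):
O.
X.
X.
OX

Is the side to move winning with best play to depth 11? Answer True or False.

p1 O@[O./X./X./OX]: (0,1)[OO/X./X./OX]+0* (1,1)[O./XO/X./OX]+0 (2,1)[O./X./XO/OX]+0
p2 X@[OO/X./X./OX]: (1,1)[OO/XX/X./OX]+0* (2,1)[OO/X./XX/OX]+0
p3 O@[OO/XX/X./OX]: (2,1)[OO/XX/XO/OX]+0*
p4 X@[OO/XX/XO/OX] terminal +0; root [O./X./X./OX] d11

O winning at [O./X./X./OX]: False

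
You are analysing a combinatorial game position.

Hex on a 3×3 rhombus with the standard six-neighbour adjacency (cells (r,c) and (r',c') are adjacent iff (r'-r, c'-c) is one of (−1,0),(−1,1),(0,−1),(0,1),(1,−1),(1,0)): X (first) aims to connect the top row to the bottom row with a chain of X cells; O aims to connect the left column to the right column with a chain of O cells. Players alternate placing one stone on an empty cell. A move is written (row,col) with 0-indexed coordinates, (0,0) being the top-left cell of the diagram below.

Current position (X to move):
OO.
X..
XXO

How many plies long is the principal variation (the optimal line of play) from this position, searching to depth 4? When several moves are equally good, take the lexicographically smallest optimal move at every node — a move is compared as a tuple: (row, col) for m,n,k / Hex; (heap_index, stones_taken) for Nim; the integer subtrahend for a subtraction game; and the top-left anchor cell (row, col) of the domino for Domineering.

PV length from [OO./X../XXO]: 3 plies

ply 1, X at OO./X../XXO | (0,2)=+1→OOX/X../XXO*; (1,1)=-1→OO./XX./XXO; (1,2)=-1→OO./X.X/XXO
ply 2, O at OOX/X../XXO | (1,1)=-1→OOX/XO./XXO*; (1,2)=-1→OOX/X.O/XXO
ply 3, X at OOX/XO./XXO | (1,2)=+1→OOX/XOX/XXO*
ply 4: OOX/XOX/XXO is terminal -1 (O); from OO./X../XXO depth 4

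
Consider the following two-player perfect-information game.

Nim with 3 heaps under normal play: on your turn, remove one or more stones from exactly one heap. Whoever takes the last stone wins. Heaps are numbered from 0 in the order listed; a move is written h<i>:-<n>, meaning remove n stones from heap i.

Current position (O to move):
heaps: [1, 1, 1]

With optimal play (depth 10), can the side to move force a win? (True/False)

O winning at [(1,1,1)]: True

ply 1, O at (1,1,1) | h0:-1=+1→(0,1,1)*; h1:-1=+1→(1,0,1); h2:-1=+1→(1,1,0)
ply 2, X at (0,1,1) | h1:-1=-1→(0,0,1)*; h2:-1=-1→(0,1,0)
ply 3, O at (0,0,1) | h2:-1=+1→(0,0,0)*
ply 4: (0,0,0) is terminal -1 (X); from (1,1,1) depth 10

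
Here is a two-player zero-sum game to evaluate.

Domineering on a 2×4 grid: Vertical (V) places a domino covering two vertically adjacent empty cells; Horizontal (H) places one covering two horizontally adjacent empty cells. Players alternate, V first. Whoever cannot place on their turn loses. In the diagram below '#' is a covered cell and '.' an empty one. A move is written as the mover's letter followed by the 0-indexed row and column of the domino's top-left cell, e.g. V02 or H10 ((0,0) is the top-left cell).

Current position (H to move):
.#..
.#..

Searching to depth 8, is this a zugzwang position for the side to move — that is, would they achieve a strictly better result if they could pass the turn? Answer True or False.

zugzwang(.#../.#.., H) = False

p1 H@[.#../.#..]: H02[.###/.#..]+1* H12[.#../.###]+1
p2 V@[.###/.#..]: V00[####/##..]-1*
p3 H@[####/##..]: H12[####/####]+1*
p4 V@[####/####] terminal -1; root [.#../.#..] d8
if H skipped the turn, V would face:
~ p1 V@[.#../.#..]: V00[##../##..]-1 V02[.##./.##.]+1* V03[.#.#/.#.#]+1
~ p2 H@[.##./.##.] terminal -1; root [.#../.#..] d8
compare (H): move=+1 vs pass=-1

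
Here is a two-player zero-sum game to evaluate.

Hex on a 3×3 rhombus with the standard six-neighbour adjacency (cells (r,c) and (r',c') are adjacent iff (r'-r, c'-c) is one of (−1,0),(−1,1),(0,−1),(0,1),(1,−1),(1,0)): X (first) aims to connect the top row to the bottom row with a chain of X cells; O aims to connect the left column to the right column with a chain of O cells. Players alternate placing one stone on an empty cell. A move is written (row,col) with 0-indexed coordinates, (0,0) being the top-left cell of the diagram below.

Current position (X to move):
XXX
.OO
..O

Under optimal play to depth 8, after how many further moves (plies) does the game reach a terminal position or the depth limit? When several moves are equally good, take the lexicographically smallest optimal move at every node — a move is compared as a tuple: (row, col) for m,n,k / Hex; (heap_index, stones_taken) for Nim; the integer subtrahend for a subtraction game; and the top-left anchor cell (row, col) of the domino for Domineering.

[XXX/.OO/..O] X move#1: (1,0):-1/XXX/XOO/..O*, (2,0):-1/XXX/.OO/X.O, (2,1):-1/XXX/.OO/.XO
[XXX/XOO/..O] O move#2: (2,0):+1/XXX/XOO/O.O*, (2,1):-1/XXX/XOO/.OO
[XXX/XOO/O.O] end (terminal -1, X#3); searched XXX/.OO/..O to 8

PV length from [XXX/.OO/..O]: 2 plies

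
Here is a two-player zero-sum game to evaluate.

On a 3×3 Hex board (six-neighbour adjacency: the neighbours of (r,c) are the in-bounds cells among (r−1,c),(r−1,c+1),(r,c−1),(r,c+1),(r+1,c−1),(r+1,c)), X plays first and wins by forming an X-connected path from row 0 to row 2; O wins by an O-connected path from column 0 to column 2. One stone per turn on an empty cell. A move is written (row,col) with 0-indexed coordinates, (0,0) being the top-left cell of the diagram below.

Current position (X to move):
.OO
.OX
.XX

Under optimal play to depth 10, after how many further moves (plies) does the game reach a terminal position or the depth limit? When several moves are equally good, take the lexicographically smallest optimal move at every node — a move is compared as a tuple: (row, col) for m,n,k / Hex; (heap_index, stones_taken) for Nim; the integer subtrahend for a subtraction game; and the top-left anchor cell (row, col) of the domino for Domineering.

PV length from [.OO/.OX/.XX]: 2 plies

ply 1, X at .OO/.OX/.XX | (0,0)=-1→XOO/.OX/.XX*; (1,0)=-1→.OO/XOX/.XX; (2,0)=-1→.OO/.OX/XXX
ply 2, O at XOO/.OX/.XX | (1,0)=+1→XOO/OOX/.XX*; (2,0)=+1→XOO/.OX/OXX
ply 3: XOO/OOX/.XX is terminal -1 (X); from .OO/.OX/.XX depth 10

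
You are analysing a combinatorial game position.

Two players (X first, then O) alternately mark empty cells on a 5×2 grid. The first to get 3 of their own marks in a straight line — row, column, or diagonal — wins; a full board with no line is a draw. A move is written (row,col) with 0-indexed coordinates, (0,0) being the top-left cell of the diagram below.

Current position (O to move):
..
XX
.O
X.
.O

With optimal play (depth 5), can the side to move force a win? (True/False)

O winning at [../XX/.O/X./.O]: True

ply 1, O at ../XX/.O/X./.O | (0,0)=-1→O./XX/.O/X./.O; (0,1)=-1→.O/XX/.O/X./.O; (2,0)=+0→../XX/OO/X./.O; (3,1)=+1→../XX/.O/XO/.O*; (4,0)=-1→../XX/.O/X./OO
ply 2: ../XX/.O/XO/.O is terminal -1 (X); from ../XX/.O/X./.O depth 5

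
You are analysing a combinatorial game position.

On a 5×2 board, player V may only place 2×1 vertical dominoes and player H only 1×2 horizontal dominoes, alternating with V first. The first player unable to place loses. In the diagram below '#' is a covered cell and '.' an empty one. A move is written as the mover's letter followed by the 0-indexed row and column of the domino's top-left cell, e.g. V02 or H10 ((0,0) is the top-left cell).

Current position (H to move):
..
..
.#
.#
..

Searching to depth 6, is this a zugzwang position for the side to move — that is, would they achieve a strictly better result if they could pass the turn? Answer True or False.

[../../.#/.#/..] H move#1: H00:+1/##/../.#/.#/..*, H10:+1/../##/.#/.#/.., H40:-1/../../.#/.#/##
[##/../.#/.#/..] V move#2: V10:-1/##/#./##/.#/..*, V20:-1/##/../##/##/.., V30:-1/##/../.#/##/#.
[##/#./##/.#/..] H move#3: H40:+1/##/#./##/.#/##*
[##/#./##/.#/##] end (terminal -1, V#4); searched ../../.#/.#/.. to 6
if H skipped the turn, V would face:
~ [../../.#/.#/..] V move#1: V00:+1/#./#./.#/.#/..*, V01:+1/.#/.#/.#/.#/.., V10:+1/../#./##/.#/.., V20:-1/../../##/##/.., V30:-1/../../.#/##/#.
~ [#./#./.#/.#/..] H move#2: H40:-1/#./#./.#/.#/##*
~ [#./#./.#/.#/##] V move#3: V01:+1/##/##/.#/.#/##*, V20:+1/#./#./##/##/##
~ [##/##/.#/.#/##] end (terminal -1, H#4); searched ../../.#/.#/.. to 6
compare (H): move=+1 vs pass=-1

zugzwang(../../.#/.#/.., H) = False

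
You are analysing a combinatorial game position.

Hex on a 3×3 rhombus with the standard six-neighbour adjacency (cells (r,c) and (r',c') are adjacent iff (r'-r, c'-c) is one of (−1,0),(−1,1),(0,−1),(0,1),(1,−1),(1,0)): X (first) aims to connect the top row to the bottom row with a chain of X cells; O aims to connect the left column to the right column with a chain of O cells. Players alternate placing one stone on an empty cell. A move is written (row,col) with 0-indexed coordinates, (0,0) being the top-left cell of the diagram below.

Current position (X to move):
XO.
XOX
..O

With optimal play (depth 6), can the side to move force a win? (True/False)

X winning at [XO./XOX/..O]: True

p1 X@[XO./XOX/..O]: (0,2)[XOX/XOX/..O]+1* (2,0)[XO./XOX/X.O]+1 (2,1)[XO./XOX/.XO]+1
p2 O@[XOX/XOX/..O]: (2,0)[XOX/XOX/O.O]-1* (2,1)[XOX/XOX/.OO]-1
p3 X@[XOX/XOX/O.O]: (2,1)[XOX/XOX/OXO]+1*
p4 O@[XOX/XOX/OXO] terminal -1; root [XO./XOX/..O] d6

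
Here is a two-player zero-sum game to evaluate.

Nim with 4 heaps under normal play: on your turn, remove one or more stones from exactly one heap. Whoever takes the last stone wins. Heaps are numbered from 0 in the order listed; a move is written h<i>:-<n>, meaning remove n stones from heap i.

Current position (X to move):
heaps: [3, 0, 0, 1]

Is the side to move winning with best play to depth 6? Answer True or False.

X winning at [(3,0,0,1)]: True

[(3,0,0,1)] X move#1: h0:-1:-1/(2,0,0,1), h0:-2:+1/(1,0,0,1)*, h0:-3:-1/(0,0,0,1), h3:-1:-1/(3,0,0,0)
[(1,0,0,1)] O move#2: h0:-1:-1/(0,0,0,1)*, h3:-1:-1/(1,0,0,0)
[(0,0,0,1)] X move#3: h3:-1:+1/(0,0,0,0)*
[(0,0,0,0)] end (terminal -1, O#4); searched (3,0,0,1) to 6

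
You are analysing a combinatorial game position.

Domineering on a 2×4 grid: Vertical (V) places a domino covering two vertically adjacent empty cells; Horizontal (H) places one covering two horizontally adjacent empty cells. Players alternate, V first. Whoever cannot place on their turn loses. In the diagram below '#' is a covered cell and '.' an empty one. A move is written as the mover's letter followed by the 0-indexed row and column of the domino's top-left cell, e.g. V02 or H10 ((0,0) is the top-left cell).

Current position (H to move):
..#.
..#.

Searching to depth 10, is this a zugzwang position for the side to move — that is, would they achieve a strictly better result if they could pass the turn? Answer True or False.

zugzwang(..#./..#., H) = False

ply 1, H at ..#./..#. | H00=+1→###./..#.*; H10=+1→..#./###.
ply 2, V at ###./..#. | V03=-1→####/..##*
ply 3, H at ####/..## | H10=+1→####/####*
ply 4: ####/#### is terminal -1 (V); from ..#./..#. depth 10
pass branch (V moves first from the same position):
  | ply 1, V at ..#./..#. | V00=+1→#.#./#.#.*; V01=+1→.##./.##.; V03=-1→..##/..##
  | ply 2: #.#./#.#. is terminal -1 (H); from ..#./..#. depth 10
H moving scores +1; H passing scores -1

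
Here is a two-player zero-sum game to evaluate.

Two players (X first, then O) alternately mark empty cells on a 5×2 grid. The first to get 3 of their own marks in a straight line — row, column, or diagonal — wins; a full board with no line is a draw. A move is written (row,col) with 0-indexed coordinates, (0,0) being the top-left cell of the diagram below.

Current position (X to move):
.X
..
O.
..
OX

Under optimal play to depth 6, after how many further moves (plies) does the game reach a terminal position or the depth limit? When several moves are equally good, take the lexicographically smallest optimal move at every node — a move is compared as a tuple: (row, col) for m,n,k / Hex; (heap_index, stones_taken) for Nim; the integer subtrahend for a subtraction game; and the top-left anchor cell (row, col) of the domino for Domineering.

PV length from [.X/../O./../OX]: 6 plies

[.X/../O./../OX] X move#1: (0,0):-1/XX/../O./../OX, (1,0):-1/.X/X./O./../OX, (1,1):-1/.X/.X/O./../OX, (2,1):-1/.X/../OX/../OX, (3,0):+0/.X/../O./X./OX*, (3,1):-1/.X/../O./.X/OX
[.X/../O./X./OX] O move#2: (0,0):+0/OX/../O./X./OX*, (1,0):+0/.X/O./O./X./OX, (1,1):+0/.X/.O/O./X./OX, (2,1):+0/.X/../OO/X./OX, (3,1):+0/.X/../O./XO/OX
[OX/../O./X./OX] X move#3: (1,0):+0/OX/X./O./X./OX*, (1,1):-1/OX/.X/O./X./OX, (2,1):-1/OX/../OX/X./OX, (3,1):-1/OX/../O./XX/OX
[OX/X./O./X./OX] O move#4: (1,1):+0/OX/XO/O./X./OX*, (2,1):+0/OX/X./OO/X./OX, (3,1):+0/OX/X./O./XO/OX
[OX/XO/O./X./OX] X move#5: (2,1):+0/OX/XO/OX/X./OX*, (3,1):+0/OX/XO/O./XX/OX
[OX/XO/OX/X./OX] O move#6: (3,1):+0/OX/XO/OX/XO/OX*
[OX/XO/OX/XO/OX] end (terminal +0, X#7); searched .X/../O./../OX to 6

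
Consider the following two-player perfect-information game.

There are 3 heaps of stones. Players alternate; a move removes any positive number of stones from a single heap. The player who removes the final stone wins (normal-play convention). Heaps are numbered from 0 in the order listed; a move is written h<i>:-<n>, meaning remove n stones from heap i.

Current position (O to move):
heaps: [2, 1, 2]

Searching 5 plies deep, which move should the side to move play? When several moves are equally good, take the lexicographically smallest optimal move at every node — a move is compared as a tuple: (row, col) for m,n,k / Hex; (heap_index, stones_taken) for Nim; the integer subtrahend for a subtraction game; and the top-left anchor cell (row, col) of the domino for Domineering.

ply 1, O at (2,1,2) | h0:-1=-1→(1,1,2); h0:-2=-1→(0,1,2); h1:-1=+1→(2,0,2)*; h2:-1=-1→(2,1,1); h2:-2=-1→(2,1,0)
ply 2, X at (2,0,2) | h0:-1=-1→(1,0,2)*; h0:-2=-1→(0,0,2); h2:-1=-1→(2,0,1); h2:-2=-1→(2,0,0)
ply 3, O at (1,0,2) | h0:-1=-1→(0,0,2); h2:-1=+1→(1,0,1)*; h2:-2=-1→(1,0,0)
ply 4, X at (1,0,1) | h0:-1=-1→(0,0,1)*; h2:-1=-1→(1,0,0)
ply 5, O at (0,0,1) | h2:-1=+1→(0,0,0)*
ply 6: (0,0,0) is terminal -1 (X); from (2,1,2) depth 5

O's best at [(2,1,2)]: h1:-1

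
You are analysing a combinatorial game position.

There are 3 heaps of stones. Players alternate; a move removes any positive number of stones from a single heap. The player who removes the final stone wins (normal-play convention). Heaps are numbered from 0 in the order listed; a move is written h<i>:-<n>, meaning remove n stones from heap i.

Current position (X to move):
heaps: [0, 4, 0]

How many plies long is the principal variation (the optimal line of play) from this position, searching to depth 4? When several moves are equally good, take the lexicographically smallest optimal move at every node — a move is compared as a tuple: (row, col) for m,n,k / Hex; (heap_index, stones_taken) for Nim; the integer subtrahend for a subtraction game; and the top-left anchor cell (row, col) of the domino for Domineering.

PV length from [(0,4,0)]: 1 ply

p1 X@[(0,4,0)]: h1:-1[(0,3,0)]-1 h1:-2[(0,2,0)]-1 h1:-3[(0,1,0)]-1 h1:-4[(0,0,0)]+1*
p2 O@[(0,0,0)] terminal -1; root [(0,4,0)] d4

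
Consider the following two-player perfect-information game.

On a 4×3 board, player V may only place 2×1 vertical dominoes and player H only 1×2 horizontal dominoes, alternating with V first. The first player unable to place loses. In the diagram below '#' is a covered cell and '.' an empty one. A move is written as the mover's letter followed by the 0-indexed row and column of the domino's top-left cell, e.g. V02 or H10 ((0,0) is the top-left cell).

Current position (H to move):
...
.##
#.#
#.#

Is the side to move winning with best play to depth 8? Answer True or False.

ply 1, H at .../.##/#.#/#.# | H00=-1→##./.##/#.#/#.#*; H01=-1→.##/.##/#.#/#.#
ply 2, V at ##./.##/#.#/#.# | V21=+1→##./.##/###/###*
ply 3: ##./.##/###/### is terminal -1 (H); from .../.##/#.#/#.# depth 8

H winning at [.../.##/#.#/#.#]: False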